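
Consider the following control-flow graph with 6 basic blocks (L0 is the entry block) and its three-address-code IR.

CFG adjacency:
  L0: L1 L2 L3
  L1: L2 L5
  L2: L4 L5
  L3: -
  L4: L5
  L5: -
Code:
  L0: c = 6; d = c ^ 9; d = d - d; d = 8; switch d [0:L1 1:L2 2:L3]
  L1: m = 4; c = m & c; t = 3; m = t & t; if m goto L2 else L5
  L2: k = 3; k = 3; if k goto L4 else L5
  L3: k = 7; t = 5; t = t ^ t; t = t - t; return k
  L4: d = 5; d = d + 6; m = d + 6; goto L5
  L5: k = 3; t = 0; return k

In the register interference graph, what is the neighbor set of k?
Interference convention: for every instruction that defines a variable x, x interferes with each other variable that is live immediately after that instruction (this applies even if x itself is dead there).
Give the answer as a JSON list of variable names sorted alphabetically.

Answer: ["t"]

Analysis:
Per-block:
  L0 def {c,d} use ∅
  L1 def {c,m,t} use {c}
  L2 def {k} use ∅
  L3 def {k,t} use ∅
  L4 def {d,m} use ∅
  L5 def {k,t} use ∅

Liveness:
  live L0: ∅→{c}
  live L1: {c}→∅
  live L2: ∅→∅
  live L3: ∅→∅
  live L4: ∅→∅
  live L5: ∅→∅

Interfere edges:
  c↔{d,m}
  d↔{c}
  k↔{t}
  m↔{c}
  t↔{k}

N(k) = ["t"]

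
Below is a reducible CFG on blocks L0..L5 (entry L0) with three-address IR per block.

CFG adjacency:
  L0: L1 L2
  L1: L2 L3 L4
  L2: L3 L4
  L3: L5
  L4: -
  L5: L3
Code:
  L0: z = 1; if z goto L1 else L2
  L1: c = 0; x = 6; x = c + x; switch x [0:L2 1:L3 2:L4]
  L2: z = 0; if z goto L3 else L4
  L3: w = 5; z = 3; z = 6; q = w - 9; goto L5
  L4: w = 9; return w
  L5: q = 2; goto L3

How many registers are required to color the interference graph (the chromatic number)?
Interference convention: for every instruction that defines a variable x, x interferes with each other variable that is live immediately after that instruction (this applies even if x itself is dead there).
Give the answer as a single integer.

Answer: 2

Derivation:
Block summaries:
  L0: {z} / ∅
  L1: {c,x} / ∅
  L2: {z} / ∅
  L3: {q,w,z} / ∅
  L4: {w} / ∅
  L5: {q} / ∅

Backward fixpoint:
  live L0: ∅→∅
  live L1: ∅→∅
  live L2: ∅→∅
  live L3: ∅→∅
  live L4: ∅→∅
  live L5: ∅→∅

Interference:
  c — {x}
  q — ∅
  w — {z}
  x — {c}
  z — {w}

Registers:
  lower bound: {c,x} mutually conflict ⇒ χ ≥ 2
  2-colouring: c0={c,q,w}  c1={x,z}
  χ = 2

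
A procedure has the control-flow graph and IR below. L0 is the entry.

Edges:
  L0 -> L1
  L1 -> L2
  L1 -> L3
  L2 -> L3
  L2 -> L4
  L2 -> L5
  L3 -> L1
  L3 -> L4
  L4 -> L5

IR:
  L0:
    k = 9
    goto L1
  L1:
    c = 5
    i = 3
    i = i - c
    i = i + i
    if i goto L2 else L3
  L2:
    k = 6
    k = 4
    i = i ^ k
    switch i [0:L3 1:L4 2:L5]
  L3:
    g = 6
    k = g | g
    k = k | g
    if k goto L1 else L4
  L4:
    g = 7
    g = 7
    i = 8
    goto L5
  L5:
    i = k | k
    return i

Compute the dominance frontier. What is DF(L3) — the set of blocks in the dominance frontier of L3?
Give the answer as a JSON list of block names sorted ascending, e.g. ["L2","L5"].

Answer: ["L1", "L4"]

Derivation:
idom tree: L1←L0 L2←L1 L3←L1 L4←L1 L5←L1
Join-block Dom:
  L1: preds {L0,L3}: {L0} ∩ {L0,L1,L3} = {L0}; idom=L0
  L3: preds {L1,L2}: {L0,L1} ∩ {L0,L1,L2} = {L0,L1}; idom=L1
  L4: preds {L2,L3}: {L0,L1,L2} ∩ {L0,L1,L3} = {L0,L1}; idom=L1
  L5: preds {L2,L4}: {L0,L1,L2} ∩ {L0,L1,L4} = {L0,L1}; idom=L1

DF walk-up:
  L1←L0: walk · to L0
  L1←L3: walk L3→L1 to L0
  L3←L1: walk · to L1
  L3←L2: walk L2 to L1
  L4←L2: walk L2 to L1
  L4←L3: walk L3 to L1
  L5←L2: walk L2 to L1
  L5←L4: walk L4 to L1
  L0 → ∅
  L1 → {L1}
  L2 → {L3,L4,L5}
  L3 → {L1,L4}
  L4 → {L5}
  L5 → ∅

DF(L3) = ["L1", "L4"]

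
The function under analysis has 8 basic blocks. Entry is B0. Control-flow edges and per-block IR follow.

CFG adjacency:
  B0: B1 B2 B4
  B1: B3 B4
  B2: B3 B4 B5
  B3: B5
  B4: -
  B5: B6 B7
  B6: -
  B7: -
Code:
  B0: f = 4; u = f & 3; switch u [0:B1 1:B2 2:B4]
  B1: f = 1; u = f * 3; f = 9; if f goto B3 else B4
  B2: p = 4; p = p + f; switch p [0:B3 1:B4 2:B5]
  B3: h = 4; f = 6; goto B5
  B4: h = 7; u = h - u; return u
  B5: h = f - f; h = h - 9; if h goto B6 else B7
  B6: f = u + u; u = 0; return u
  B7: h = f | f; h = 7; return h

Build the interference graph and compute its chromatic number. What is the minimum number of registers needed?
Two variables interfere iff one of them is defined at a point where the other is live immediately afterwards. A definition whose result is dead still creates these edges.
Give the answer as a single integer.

Answer: 3

Analysis:
Per-block:
  B0: def={f,u} ue=∅
  B1: def={f,u} ue=∅
  B2: def={p} ue={f}
  B3: def={f,h} ue=∅
  B4: def={h,u} ue={u}
  B5: def={h} ue={f}
  B6: def={f,u} ue={u}
  B7: def={h} ue={f}

Backward fixpoint:
  B0: in=∅ out={f,u}
  B1: in=∅ out={u}
  B2: in={f,u} out={f,u}
  B3: in={u} out={f,u}
  B4: in={u} out=∅
  B5: in={f,u} out={f,u}
  B6: in={u} out=∅
  B7: in={f} out=∅

Interfere edges:
  f: {h,p,u}
  h: {f,u}
  p: {f,u}
  u: {f,h,p}

Colouring:
  lower bound: {f,h,u} mutually conflict ⇒ χ ≥ 3
  assign f→r0 h→r2 p→r2 u→r1 — no edge inside a register ⇒ χ ≤ 3
  χ = 3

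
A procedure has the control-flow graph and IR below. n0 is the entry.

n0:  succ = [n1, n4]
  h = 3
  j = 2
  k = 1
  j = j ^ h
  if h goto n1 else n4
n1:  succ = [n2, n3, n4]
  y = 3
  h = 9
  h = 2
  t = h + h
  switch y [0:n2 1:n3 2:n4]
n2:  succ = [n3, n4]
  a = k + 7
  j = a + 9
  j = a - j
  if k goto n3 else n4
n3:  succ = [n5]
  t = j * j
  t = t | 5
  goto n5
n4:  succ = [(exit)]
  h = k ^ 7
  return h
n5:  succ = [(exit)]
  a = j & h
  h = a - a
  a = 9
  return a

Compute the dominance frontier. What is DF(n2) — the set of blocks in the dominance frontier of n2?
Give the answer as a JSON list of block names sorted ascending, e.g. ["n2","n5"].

idom tree: n1←n0 n2←n1 n3←n1 n4←n0 n5←n3
Dom∩ at merges:
  n3: preds {n1,n2}: {n0,n1} ∩ {n0,n1,n2} = {n0,n1}; idom=n1
  n4: preds {n0,n1,n2}: {n0} ∩ {n0,n1} ∩ {n0,n1,n2} = {n0}; idom=n0

Frontier:
  join n3 pred n1: · stop@n1
  join n3 pred n2: n2 stop@n1
  join n4 pred n0: · stop@n0
  join n4 pred n1: n1 stop@n0
  join n4 pred n2: n2→n1 stop@n0
  n0 → ∅
  n1 → {n4}
  n2 → {n3,n4}
  n3 → ∅
  n4 → ∅
  n5 → ∅

DF(n2) = ["n3", "n4"]

Answer: ["n3", "n4"]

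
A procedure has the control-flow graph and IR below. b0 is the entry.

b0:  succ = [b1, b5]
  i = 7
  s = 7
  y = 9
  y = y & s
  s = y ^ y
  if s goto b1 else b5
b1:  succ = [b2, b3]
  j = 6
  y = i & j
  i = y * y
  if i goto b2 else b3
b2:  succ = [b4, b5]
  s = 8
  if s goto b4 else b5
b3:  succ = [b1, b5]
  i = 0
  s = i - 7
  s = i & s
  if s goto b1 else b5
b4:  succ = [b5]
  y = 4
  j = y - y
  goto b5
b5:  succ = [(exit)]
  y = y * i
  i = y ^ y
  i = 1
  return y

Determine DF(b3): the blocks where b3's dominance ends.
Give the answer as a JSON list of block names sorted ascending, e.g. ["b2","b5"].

Answer: ["b1", "b5"]

Working:
idom tree: b1←b0 b2←b1 b3←b1 b4←b2 b5←b0
Dom at joins:
  b1: preds {b0,b3}: {b0} ∩ {b0,b1,b3} = {b0}; idom=b0
  b5: preds {b0,b2,b3,b4}: {b0} ∩ {b0,b1,b2} ∩ {b0,b1,b3} ∩ {b0,b1,b2,b4} = {b0}; idom=b0

DF derivation:
  b1←b0: walk · to b0
  b1←b3: walk b3→b1 to b0
  b5←b0: walk · to b0
  b5←b2: walk b2→b1 to b0
  b5←b3: walk b3→b1 to b0
  b5←b4: walk b4→b2→b1 to b0
  b0: DF=∅
  b1: DF={b1,b5}
  b2: DF={b5}
  b3: DF={b1,b5}
  b4: DF={b5}
  b5: DF=∅

DF(b3) = ["b1", "b5"]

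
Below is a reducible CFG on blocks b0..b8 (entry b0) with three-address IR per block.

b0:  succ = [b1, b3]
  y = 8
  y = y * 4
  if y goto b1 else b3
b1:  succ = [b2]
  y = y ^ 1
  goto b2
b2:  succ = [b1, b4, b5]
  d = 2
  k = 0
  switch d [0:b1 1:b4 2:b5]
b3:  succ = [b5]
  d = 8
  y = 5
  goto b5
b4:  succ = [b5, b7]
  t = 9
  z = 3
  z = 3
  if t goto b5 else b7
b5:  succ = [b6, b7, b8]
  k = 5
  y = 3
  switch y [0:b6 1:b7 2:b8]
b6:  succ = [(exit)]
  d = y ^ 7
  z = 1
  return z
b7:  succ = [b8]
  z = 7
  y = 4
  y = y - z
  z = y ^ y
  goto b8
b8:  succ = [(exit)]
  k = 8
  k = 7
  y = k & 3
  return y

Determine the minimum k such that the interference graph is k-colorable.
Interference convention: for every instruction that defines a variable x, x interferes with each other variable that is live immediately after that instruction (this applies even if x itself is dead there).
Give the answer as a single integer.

Answer: 3

Derivation:
Block summaries:
  b0: {y} / ∅
  b1: {y} / {y}
  b2: {d,k} / ∅
  b3: {d,y} / ∅
  b4: {t,z} / ∅
  b5: {k,y} / ∅
  b6: {d,z} / {y}
  b7: {y,z} / ∅
  b8: {k,y} / ∅

Live sets:
  b0 li=∅ lo={y}
  b1 li={y} lo={y}
  b2 li={y} lo={y}
  b3 li=∅ lo=∅
  b4 li=∅ lo=∅
  b5 li=∅ lo={y}
  b6 li={y} lo=∅
  b7 li=∅ lo=∅
  b8 li=∅ lo=∅

Conflict graph:
  d: {k,y}
  k: {d,y}
  t: {z}
  y: {d,k,z}
  z: {t,y}

Colouring:
  {d,k,y} pairwise interfere (3-clique) ⇒ χ ≥ 3
  assign d→r1 k→r2 t→r0 y→r0 z→r1 — no edge inside a register ⇒ χ ≤ 3
  χ = 3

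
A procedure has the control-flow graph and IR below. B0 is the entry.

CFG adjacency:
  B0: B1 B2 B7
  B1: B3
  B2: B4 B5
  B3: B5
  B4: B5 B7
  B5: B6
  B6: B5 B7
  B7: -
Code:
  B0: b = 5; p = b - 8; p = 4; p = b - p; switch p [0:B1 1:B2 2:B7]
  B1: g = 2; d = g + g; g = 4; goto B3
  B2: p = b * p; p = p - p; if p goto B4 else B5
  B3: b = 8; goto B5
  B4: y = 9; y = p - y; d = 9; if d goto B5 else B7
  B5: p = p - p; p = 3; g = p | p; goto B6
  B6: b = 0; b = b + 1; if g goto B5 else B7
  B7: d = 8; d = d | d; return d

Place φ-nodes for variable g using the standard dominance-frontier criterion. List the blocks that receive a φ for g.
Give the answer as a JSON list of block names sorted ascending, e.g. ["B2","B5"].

Answer: ["B5", "B7"]

Derivation:
idom tree: B1←B0 B2←B0 B3←B1 B4←B2 B5←B0 B6←B5 B7←B0
Dom at joins:
  B5: preds {B2,B3,B4,B6}: {B0,B2} ∩ {B0,B1,B3} ∩ {B0,B2,B4} ∩ {B0,B5,B6} = {B0}; idom=B0
  B7: preds {B0,B4,B6}: {B0} ∩ {B0,B2,B4} ∩ {B0,B5,B6} = {B0}; idom=B0

DF walk-up:
  B5←B2: walk B2 to B0
  B5←B3: walk B3→B1 to B0
  B5←B4: walk B4→B2 to B0
  B5←B6: walk B6→B5 to B0
  B7←B0: walk · to B0
  B7←B4: walk B4→B2 to B0
  B7←B6: walk B6→B5 to B0
  B0 → ∅
  B1 → {B5}
  B2 → {B5,B7}
  B3 → {B5}
  B4 → {B5,B7}
  B5 → {B5,B7}
  B6 → {B5,B7}
  B7 → ∅

φ for g: defs {B1,B5}
  DF⁺ = {B5,B7}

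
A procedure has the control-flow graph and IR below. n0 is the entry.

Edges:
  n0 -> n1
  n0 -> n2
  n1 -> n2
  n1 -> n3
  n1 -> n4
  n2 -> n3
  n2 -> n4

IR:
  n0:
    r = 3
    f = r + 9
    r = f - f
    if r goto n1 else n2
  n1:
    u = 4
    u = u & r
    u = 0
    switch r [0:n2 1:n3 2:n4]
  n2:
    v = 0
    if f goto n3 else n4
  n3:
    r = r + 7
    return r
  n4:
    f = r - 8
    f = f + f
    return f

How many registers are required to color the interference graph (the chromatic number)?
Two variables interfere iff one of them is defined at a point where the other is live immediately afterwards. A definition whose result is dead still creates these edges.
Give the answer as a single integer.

def/use:
  n0 def {f,r} use ∅
  n1 def {u} use {r}
  n2 def {v} use {f}
  n3 def {r} use {r}
  n4 def {f} use {r}

Live sets:
  n0 li=∅ lo={f,r}
  n1 li={f,r} lo={f,r}
  n2 li={f,r} lo={r}
  n3 li={r} lo=∅
  n4 li={r} lo=∅

Conflict graph:
  f — {r,u,v}
  r — {f,u,v}
  u — {f,r}
  v — {f,r}

Registers:
  clique {f,r,u} ⇒ need ≥ 3
  assign f→c0 r→c1 u→c2 v→c2 — no edge inside a register ⇒ χ ≤ 3
  χ = 3

Answer: 3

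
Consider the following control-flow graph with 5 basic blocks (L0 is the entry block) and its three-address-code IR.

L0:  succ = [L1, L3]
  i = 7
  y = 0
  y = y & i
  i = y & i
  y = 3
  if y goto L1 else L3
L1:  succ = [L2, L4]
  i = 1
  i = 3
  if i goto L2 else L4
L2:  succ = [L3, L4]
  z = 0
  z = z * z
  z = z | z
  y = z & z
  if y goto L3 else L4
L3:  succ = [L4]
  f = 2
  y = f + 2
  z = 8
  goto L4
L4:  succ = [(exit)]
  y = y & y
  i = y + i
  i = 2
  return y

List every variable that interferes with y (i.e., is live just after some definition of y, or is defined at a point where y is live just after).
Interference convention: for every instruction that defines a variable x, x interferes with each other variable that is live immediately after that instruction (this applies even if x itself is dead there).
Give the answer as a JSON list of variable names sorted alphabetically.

Block summaries:
  L0 def {i,y} use ∅
  L1 def {i} use ∅
  L2 def {y,z} use ∅
  L3 def {f,y,z} use ∅
  L4 def {i,y} use {i,y}

Live sets:
  L0 li=∅ lo={i,y}
  L1 li={y} lo={i,y}
  L2 li={i} lo={i,y}
  L3 li={i} lo={i,y}
  L4 li={i,y} lo=∅

Conflict graph:
  f — {i}
  i — {f,y,z}
  y — {i,z}
  z — {i,y}

N(y) = ["i", "z"]

Answer: ["i", "z"]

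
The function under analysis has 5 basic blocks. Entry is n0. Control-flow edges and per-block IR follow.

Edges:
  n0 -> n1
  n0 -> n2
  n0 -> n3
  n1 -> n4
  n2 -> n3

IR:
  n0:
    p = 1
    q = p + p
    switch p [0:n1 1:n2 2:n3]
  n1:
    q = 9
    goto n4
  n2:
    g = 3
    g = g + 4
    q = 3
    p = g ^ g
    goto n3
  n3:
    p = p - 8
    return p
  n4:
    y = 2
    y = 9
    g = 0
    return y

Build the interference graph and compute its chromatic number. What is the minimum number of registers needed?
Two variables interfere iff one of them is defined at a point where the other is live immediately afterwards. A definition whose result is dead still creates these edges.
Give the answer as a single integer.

Block summaries:
  n0 def {p,q} use ∅
  n1 def {q} use ∅
  n2 def {g,p,q} use ∅
  n3 def {p} use {p}
  n4 def {g,y} use ∅

Backward fixpoint:
  n0: in=∅ out={p}
  n1: in=∅ out=∅
  n2: in=∅ out={p}
  n3: in={p} out=∅
  n4: in=∅ out=∅

Interference:
  g: {q,y}
  p: {q}
  q: {g,p}
  y: {g}

Registers:
  clique {g,q} ⇒ need ≥ 2
  2-colouring: r0={g,p}  r1={q,y}
  χ = 2

Answer: 2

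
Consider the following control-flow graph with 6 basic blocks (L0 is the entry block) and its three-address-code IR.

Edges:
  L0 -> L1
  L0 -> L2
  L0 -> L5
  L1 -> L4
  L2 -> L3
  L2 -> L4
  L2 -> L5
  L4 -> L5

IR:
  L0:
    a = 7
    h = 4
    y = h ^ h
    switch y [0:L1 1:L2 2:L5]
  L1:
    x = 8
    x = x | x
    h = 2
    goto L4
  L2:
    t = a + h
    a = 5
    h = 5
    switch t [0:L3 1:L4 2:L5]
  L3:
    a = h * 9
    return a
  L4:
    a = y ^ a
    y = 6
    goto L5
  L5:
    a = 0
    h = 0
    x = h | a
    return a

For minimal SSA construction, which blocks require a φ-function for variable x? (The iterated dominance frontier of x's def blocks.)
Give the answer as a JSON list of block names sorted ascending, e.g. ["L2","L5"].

idom tree: L1←L0 L2←L0 L3←L2 L4←L0 L5←L0
Dom at joins:
  L4: preds {L1,L2}: {L0,L1} ∩ {L0,L2} = {L0}; idom=L0
  L5: preds {L0,L2,L4}: {L0} ∩ {L0,L2} ∩ {L0,L4} = {L0}; idom=L0

Frontier:
  join L4 pred L1: L1 stop@L0
  join L4 pred L2: L2 stop@L0
  join L5 pred L0: · stop@L0
  join L5 pred L2: L2 stop@L0
  join L5 pred L4: L4 stop@L0
  L0 → ∅
  L1 → {L4}
  L2 → {L4,L5}
  L3 → ∅
  L4 → {L5}
  L5 → ∅

φ for x: defs {L1,L5}
  DF⁺ = {L4,L5}

Answer: ["L4", "L5"]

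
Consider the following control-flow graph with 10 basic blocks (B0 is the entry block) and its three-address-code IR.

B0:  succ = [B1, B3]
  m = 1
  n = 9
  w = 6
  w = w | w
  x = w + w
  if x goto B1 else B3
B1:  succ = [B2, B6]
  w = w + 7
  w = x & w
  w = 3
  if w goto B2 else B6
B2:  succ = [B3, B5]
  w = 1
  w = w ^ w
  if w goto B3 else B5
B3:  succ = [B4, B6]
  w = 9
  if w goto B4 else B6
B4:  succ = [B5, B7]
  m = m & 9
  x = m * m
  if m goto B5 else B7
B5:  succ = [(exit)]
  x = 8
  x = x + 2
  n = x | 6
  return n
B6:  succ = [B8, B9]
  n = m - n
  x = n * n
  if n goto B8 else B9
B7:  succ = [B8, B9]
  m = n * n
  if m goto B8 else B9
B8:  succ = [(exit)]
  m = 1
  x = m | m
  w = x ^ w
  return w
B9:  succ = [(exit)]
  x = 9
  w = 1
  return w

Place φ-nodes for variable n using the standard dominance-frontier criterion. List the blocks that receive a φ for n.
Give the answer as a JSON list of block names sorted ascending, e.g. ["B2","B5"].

idom tree: B1←B0 B2←B1 B3←B0 B4←B3 B5←B0 B6←B0 B7←B4 B8←B0 B9←B0
Dom at joins:
  B3: preds {B0,B2}: {B0} ∩ {B0,B1,B2} = {B0}; idom=B0
  B5: preds {B2,B4}: {B0,B1,B2} ∩ {B0,B3,B4} = {B0}; idom=B0
  B6: preds {B1,B3}: {B0,B1} ∩ {B0,B3} = {B0}; idom=B0
  B8: preds {B6,B7}: {B0,B6} ∩ {B0,B3,B4,B7} = {B0}; idom=B0
  B9: preds {B6,B7}: {B0,B6} ∩ {B0,B3,B4,B7} = {B0}; idom=B0

DF derivation:
  B3←B0: walk · to B0
  B3←B2: walk B2→B1 to B0
  B5←B2: walk B2→B1 to B0
  B5←B4: walk B4→B3 to B0
  B6←B1: walk B1 to B0
  B6←B3: walk B3 to B0
  B8←B6: walk B6 to B0
  B8←B7: walk B7→B4→B3 to B0
  B9←B6: walk B6 to B0
  B9←B7: walk B7→B4→B3 to B0
  DF(B0)=∅
  DF(B1)={B3,B5,B6}
  DF(B2)={B3,B5}
  DF(B3)={B5,B6,B8,B9}
  DF(B4)={B5,B8,B9}
  DF(B5)=∅
  DF(B6)={B8,B9}
  DF(B7)={B8,B9}
  DF(B8)=∅
  DF(B9)=∅

φ for n: defs {B0,B5,B6}
  DF⁺ = {B8,B9}

Answer: ["B8", "B9"]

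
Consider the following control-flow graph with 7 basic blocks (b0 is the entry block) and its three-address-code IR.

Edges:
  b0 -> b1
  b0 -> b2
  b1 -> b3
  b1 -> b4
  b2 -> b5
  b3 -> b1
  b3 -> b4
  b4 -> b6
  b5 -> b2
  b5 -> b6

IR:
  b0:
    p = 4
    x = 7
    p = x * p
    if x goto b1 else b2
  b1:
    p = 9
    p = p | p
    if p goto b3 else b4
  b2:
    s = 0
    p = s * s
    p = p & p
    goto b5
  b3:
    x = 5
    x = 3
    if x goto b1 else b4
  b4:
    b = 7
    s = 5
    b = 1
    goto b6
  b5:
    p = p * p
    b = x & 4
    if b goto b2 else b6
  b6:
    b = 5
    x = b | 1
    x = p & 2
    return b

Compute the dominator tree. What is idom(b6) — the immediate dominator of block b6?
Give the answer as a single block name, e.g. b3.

idom tree: b1←b0 b2←b0 b3←b1 b4←b1 b5←b2 b6←b0
Dom∩ at merges:
  b1: preds {b0,b3}: {b0} ∩ {b0,b1,b3} = {b0}; idom=b0
  b2: preds {b0,b5}: {b0} ∩ {b0,b2,b5} = {b0}; idom=b0
  b4: preds {b1,b3}: {b0,b1} ∩ {b0,b1,b3} = {b0,b1}; idom=b1
  b6: preds {b4,b5}: {b0,b1,b4} ∩ {b0,b2,b5} = {b0}; idom=b0

idom(b6) = b0

Answer: b0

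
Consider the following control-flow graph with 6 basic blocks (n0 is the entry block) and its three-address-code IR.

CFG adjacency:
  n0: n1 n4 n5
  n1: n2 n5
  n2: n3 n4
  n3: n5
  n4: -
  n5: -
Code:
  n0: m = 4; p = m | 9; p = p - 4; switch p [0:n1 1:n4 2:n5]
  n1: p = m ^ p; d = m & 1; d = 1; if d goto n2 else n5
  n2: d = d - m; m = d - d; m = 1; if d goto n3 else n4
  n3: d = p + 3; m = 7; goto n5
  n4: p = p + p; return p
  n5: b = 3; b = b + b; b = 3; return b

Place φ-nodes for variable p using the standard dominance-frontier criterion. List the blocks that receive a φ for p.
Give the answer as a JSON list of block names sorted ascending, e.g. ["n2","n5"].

Answer: ["n4", "n5"]

Analysis:
idom tree: n1←n0 n2←n1 n3←n2 n4←n0 n5←n0
Dom∩ at merges:
  n4: preds {n0,n2}: {n0} ∩ {n0,n1,n2} = {n0}; idom=n0
  n5: preds {n0,n1,n3}: {n0} ∩ {n0,n1} ∩ {n0,n1,n2,n3} = {n0}; idom=n0

DF walk-up:
  join n4 pred n0: · stop@n0
  join n4 pred n2: n2→n1 stop@n0
  join n5 pred n0: · stop@n0
  join n5 pred n1: n1 stop@n0
  join n5 pred n3: n3→n2→n1 stop@n0
  DF(n0)=∅
  DF(n1)={n4,n5}
  DF(n2)={n4,n5}
  DF(n3)={n5}
  DF(n4)=∅
  DF(n5)=∅

φ for p: defs {n0,n1,n4}
  DF⁺ = {n4,n5}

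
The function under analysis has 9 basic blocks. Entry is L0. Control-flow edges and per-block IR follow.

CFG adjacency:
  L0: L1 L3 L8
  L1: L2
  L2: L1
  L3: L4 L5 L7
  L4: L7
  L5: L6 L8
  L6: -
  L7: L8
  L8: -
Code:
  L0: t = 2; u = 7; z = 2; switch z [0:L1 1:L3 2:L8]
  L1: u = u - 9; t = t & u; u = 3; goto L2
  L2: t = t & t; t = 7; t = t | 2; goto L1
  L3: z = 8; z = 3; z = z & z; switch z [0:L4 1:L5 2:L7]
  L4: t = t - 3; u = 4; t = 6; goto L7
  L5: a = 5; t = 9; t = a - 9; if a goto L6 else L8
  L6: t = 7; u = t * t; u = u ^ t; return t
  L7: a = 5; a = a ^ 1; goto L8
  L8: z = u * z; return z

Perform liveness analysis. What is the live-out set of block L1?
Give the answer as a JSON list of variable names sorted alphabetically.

Block summaries:
  L0 def {t,u,z} use ∅
  L1 def {t,u} use {t,u}
  L2 def {t} use {t}
  L3 def {z} use ∅
  L4 def {t,u} use {t}
  L5 def {a,t} use ∅
  L6 def {t,u} use ∅
  L7 def {a} use ∅
  L8 def {z} use {u,z}

Live sets:
  live L0: ∅→{t,u,z}
  live L1: {t,u}→{t,u}
  live L2: {t,u}→{t,u}
  live L3: {t,u}→{t,u,z}
  live L4: {t,z}→{u,z}
  live L5: {u,z}→{u,z}
  live L6: ∅→∅
  live L7: {u,z}→{u,z}
  live L8: {u,z}→∅

live-out(L1) = ["t", "u"]

Answer: ["t", "u"]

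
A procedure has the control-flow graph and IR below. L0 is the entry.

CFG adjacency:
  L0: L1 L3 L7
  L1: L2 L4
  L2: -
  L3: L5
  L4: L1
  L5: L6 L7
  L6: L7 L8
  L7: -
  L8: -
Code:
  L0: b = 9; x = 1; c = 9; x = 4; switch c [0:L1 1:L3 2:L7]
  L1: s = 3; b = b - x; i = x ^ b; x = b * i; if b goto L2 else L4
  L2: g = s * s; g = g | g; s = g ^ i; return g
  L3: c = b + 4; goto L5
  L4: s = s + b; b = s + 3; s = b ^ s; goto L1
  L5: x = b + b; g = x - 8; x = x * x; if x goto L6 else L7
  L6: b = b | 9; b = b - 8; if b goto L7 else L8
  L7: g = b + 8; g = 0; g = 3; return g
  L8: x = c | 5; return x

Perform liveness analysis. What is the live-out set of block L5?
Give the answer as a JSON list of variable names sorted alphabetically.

def/use:
  L0 def {b,c,x} use ∅
  L1 def {b,i,s,x} use {b,x}
  L2 def {g,s} use {i,s}
  L3 def {c} use {b}
  L4 def {b,s} use {b,s}
  L5 def {g,x} use {b}
  L6 def {b} use {b}
  L7 def {g} use {b}
  L8 def {x} use {c}

Backward fixpoint:
  L0 li=∅ lo={b,x}
  L1 li={b,x} lo={b,i,s,x}
  L2 li={i,s} lo=∅
  L3 li={b} lo={b,c}
  L4 li={b,s,x} lo={b,x}
  L5 li={b,c} lo={b,c}
  L6 li={b,c} lo={b,c}
  L7 li={b} lo=∅
  L8 li={c} lo=∅

live-out(L5) = ["b", "c"]

Answer: ["b", "c"]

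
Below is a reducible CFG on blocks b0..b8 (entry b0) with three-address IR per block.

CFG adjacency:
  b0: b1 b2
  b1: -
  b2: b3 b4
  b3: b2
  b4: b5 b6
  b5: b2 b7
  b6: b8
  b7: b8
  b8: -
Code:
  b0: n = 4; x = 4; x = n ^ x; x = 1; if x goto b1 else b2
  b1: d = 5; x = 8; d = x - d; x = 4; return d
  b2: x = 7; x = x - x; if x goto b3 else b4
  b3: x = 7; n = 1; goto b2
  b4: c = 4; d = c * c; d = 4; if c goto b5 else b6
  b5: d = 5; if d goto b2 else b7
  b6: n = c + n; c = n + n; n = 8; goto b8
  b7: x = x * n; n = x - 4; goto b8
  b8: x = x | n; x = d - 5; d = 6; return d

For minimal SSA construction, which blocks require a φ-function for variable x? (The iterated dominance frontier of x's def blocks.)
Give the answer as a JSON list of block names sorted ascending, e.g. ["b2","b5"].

idom tree: b1←b0 b2←b0 b3←b2 b4←b2 b5←b4 b6←b4 b7←b5 b8←b4
Dom∩ at merges:
  b2: preds {b0,b3,b5}: {b0} ∩ {b0,b2,b3} ∩ {b0,b2,b4,b5} = {b0}; idom=b0
  b8: preds {b6,b7}: {b0,b2,b4,b6} ∩ {b0,b2,b4,b5,b7} = {b0,b2,b4}; idom=b4

Frontier:
  join b2 pred b0: · stop@b0
  join b2 pred b3: b3→b2 stop@b0
  join b2 pred b5: b5→b4→b2 stop@b0
  join b8 pred b6: b6 stop@b4
  join b8 pred b7: b7→b5 stop@b4
  DF(b0)=∅
  DF(b1)=∅
  DF(b2)={b2}
  DF(b3)={b2}
  DF(b4)={b2}
  DF(b5)={b2,b8}
  DF(b6)={b8}
  DF(b7)={b8}
  DF(b8)=∅

φ for x: defs {b0,b1,b2,b3,b7,b8}
  DF⁺ = {b2,b8}

Answer: ["b2", "b8"]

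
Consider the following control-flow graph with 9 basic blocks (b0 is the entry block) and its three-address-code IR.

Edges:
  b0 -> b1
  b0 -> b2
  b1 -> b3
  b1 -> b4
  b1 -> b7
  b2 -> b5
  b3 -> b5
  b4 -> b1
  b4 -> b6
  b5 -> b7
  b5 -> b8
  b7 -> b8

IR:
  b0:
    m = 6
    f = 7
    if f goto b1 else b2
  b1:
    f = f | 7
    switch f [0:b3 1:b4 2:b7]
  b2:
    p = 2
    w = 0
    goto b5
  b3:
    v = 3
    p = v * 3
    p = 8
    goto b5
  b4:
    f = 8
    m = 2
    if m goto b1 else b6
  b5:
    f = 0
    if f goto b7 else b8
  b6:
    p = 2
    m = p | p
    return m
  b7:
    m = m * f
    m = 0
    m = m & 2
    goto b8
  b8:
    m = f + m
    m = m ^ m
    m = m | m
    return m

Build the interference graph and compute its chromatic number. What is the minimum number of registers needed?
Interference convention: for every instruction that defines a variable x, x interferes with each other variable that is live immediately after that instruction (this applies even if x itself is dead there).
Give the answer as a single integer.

Block summaries:
  b0: def={f,m} ue=∅
  b1: def={f} ue={f}
  b2: def={p,w} ue=∅
  b3: def={p,v} ue=∅
  b4: def={f,m} ue=∅
  b5: def={f} ue=∅
  b6: def={m,p} ue=∅
  b7: def={m} ue={f,m}
  b8: def={m} ue={f,m}

Live sets:
  live b0: ∅→{f,m}
  live b1: {f,m}→{f,m}
  live b2: {m}→{m}
  live b3: {m}→{m}
  live b4: ∅→{f,m}
  live b5: {m}→{f,m}
  live b6: ∅→∅
  live b7: {f,m}→{f,m}
  live b8: {f,m}→∅

Interference:
  f: {m}
  m: {f,p,v,w}
  p: {m}
  v: {m}
  w: {m}

Chromatic number:
  lower bound: {f,m} mutually conflict ⇒ χ ≥ 2
  2-colouring: R0={m}  R1={f,p,v,w}
  χ = 2

Answer: 2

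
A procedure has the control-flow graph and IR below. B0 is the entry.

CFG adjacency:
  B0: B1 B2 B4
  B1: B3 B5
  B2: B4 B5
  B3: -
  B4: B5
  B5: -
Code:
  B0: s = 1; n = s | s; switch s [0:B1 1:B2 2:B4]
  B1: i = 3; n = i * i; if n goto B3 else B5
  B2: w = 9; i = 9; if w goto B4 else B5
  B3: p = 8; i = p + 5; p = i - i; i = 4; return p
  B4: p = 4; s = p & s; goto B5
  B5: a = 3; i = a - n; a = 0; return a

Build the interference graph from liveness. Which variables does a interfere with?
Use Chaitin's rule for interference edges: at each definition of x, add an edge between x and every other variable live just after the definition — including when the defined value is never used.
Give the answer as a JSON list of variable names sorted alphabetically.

Answer: ["n"]

Derivation:
Per-block:
  B0 def {n,s} use ∅
  B1 def {i,n} use ∅
  B2 def {i,w} use ∅
  B3 def {i,p} use ∅
  B4 def {p,s} use {s}
  B5 def {a,i} use {n}

Live sets:
  B0 li=∅ lo={n,s}
  B1 li=∅ lo={n}
  B2 li={n,s} lo={n,s}
  B3 li=∅ lo=∅
  B4 li={n,s} lo={n}
  B5 li={n} lo=∅

Interference:
  a: {n}
  i: {n,p,s,w}
  n: {a,i,p,s,w}
  p: {i,n,s}
  s: {i,n,p,w}
  w: {i,n,s}

N(a) = ["n"]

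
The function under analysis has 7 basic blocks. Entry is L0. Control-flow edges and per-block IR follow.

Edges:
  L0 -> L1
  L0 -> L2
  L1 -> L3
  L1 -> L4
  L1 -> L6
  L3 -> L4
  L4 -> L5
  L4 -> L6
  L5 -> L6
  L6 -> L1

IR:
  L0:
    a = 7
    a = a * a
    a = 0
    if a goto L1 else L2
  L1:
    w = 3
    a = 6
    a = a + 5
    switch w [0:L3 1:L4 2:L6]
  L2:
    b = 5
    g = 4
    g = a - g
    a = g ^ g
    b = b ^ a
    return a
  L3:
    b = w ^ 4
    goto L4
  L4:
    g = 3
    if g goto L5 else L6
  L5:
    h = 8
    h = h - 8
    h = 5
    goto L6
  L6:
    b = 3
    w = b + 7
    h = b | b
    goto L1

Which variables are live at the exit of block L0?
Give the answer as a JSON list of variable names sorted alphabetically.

Answer: ["a"]

Derivation:
Per-block:
  L0 def {a} use ∅
  L1 def {a,w} use ∅
  L2 def {a,b,g} use {a}
  L3 def {b} use {w}
  L4 def {g} use ∅
  L5 def {h} use ∅
  L6 def {b,h,w} use ∅

Backward fixpoint:
  L0: in=∅ out={a}
  L1: in=∅ out={w}
  L2: in={a} out=∅
  L3: in={w} out=∅
  L4: in=∅ out=∅
  L5: in=∅ out=∅
  L6: in=∅ out=∅

live-out(L0) = ["a"]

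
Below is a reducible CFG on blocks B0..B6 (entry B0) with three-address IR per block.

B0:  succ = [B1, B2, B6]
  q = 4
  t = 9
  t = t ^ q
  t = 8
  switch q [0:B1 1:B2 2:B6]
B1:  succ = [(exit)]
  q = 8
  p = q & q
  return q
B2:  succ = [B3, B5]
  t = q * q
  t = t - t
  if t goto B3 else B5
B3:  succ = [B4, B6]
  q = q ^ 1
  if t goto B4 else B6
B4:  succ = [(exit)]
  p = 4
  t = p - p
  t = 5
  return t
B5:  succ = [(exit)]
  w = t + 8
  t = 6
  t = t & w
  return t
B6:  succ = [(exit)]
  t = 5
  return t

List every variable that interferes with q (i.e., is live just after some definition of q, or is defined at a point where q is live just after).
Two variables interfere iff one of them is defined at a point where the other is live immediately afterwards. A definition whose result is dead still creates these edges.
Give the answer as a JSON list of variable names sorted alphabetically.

Answer: ["p", "t"]

Working:
Block summaries:
  B0 def {q,t} use ∅
  B1 def {p,q} use ∅
  B2 def {t} use {q}
  B3 def {q} use {q,t}
  B4 def {p,t} use ∅
  B5 def {t,w} use {t}
  B6 def {t} use ∅

Liveness:
  live B0: ∅→{q}
  live B1: ∅→∅
  live B2: {q}→{q,t}
  live B3: {q,t}→∅
  live B4: ∅→∅
  live B5: {t}→∅
  live B6: ∅→∅

Conflict graph:
  p↔{q}
  q↔{p,t}
  t↔{q,w}
  w↔{t}

N(q) = ["p", "t"]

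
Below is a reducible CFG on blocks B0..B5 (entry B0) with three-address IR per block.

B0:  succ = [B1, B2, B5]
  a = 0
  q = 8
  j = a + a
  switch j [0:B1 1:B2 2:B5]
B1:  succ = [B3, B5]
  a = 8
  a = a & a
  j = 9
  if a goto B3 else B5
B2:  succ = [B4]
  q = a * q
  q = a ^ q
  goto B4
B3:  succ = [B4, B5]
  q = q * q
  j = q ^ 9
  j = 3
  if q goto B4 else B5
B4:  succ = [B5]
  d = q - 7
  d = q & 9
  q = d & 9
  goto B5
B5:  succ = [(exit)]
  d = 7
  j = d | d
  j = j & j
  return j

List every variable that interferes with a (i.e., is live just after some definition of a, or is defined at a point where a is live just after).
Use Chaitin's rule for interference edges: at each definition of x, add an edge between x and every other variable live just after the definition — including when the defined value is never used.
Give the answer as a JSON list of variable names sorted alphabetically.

Answer: ["j", "q"]

Analysis:
def/use:
  B0 def {a,j,q} use ∅
  B1 def {a,j} use ∅
  B2 def {q} use {a,q}
  B3 def {j,q} use {q}
  B4 def {d,q} use {q}
  B5 def {d,j} use ∅

Live sets:
  B0 li=∅ lo={a,q}
  B1 li={q} lo={q}
  B2 li={a,q} lo={q}
  B3 li={q} lo={q}
  B4 li={q} lo=∅
  B5 li=∅ lo=∅

Interfere edges:
  a — {j,q}
  d — {q}
  j — {a,q}
  q — {a,d,j}

N(a) = ["j", "q"]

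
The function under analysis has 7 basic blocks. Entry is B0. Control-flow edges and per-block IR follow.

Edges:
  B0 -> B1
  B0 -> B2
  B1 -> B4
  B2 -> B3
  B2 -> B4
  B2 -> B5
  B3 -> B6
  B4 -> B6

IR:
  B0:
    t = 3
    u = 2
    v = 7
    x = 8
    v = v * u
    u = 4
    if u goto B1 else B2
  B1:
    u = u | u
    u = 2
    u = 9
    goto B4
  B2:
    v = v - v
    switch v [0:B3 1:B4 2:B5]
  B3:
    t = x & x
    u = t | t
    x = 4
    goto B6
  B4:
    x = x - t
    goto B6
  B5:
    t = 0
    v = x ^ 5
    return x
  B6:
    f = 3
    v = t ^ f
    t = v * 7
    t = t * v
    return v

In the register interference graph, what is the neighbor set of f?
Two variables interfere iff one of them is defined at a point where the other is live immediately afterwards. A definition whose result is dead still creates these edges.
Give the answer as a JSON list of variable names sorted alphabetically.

Per-block:
  B0: {t,u,v,x} / ∅
  B1: {u} / {u}
  B2: {v} / {v}
  B3: {t,u,x} / {x}
  B4: {x} / {t,x}
  B5: {t,v} / {x}
  B6: {f,t,v} / {t}

Backward fixpoint:
  live B0: ∅→{t,u,v,x}
  live B1: {t,u,x}→{t,x}
  live B2: {t,v,x}→{t,x}
  live B3: {x}→{t}
  live B4: {t,x}→{t}
  live B5: {x}→∅
  live B6: {t}→∅

Interfere edges:
  f — {t}
  t — {f,u,v,x}
  u — {t,v,x}
  v — {t,u,x}
  x — {t,u,v}

N(f) = ["t"]

Answer: ["t"]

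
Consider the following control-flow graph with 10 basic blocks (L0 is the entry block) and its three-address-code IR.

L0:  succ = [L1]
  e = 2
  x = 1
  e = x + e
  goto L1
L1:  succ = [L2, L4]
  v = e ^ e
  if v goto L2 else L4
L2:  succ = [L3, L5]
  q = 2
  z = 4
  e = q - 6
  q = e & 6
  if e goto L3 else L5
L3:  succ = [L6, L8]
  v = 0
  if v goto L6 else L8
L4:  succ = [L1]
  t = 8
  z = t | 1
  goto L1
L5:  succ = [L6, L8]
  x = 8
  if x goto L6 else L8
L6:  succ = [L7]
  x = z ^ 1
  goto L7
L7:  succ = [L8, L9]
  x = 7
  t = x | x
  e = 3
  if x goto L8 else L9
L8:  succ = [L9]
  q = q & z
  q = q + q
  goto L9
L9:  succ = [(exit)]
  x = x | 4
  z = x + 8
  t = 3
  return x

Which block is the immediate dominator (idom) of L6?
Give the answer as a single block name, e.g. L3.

idom tree: L1←L0 L2←L1 L3←L2 L4←L1 L5←L2 L6←L2 L7←L6 L8←L2 L9←L2
Dom∩ at merges:
  L1: preds {L0,L4}: {L0} ∩ {L0,L1,L4} = {L0}; idom=L0
  L6: preds {L3,L5}: {L0,L1,L2,L3} ∩ {L0,L1,L2,L5} = {L0,L1,L2}; idom=L2
  L8: preds {L3,L5,L7}: {L0,L1,L2,L3} ∩ {L0,L1,L2,L5} ∩ {L0,L1,L2,L6,L7} = {L0,L1,L2}; idom=L2
  L9: preds {L7,L8}: {L0,L1,L2,L6,L7} ∩ {L0,L1,L2,L8} = {L0,L1,L2}; idom=L2

idom(L6) = L2

Answer: L2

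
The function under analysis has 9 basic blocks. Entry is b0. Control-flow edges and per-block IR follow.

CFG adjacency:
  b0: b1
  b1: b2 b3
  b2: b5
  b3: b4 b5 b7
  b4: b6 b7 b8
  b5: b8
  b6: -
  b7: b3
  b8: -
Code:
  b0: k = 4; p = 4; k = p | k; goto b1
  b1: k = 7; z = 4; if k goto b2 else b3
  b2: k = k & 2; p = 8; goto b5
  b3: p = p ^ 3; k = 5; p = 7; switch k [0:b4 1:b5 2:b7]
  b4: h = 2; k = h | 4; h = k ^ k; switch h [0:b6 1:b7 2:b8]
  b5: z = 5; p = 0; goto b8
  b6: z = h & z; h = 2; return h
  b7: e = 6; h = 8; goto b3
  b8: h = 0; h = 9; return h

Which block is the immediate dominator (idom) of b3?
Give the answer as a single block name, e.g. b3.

Answer: b1

Derivation:
idom tree: b1←b0 b2←b1 b3←b1 b4←b3 b5←b1 b6←b4 b7←b3 b8←b1
Dom at joins:
  b3: preds {b1,b7}: {b0,b1} ∩ {b0,b1,b3,b7} = {b0,b1}; idom=b1
  b5: preds {b2,b3}: {b0,b1,b2} ∩ {b0,b1,b3} = {b0,b1}; idom=b1
  b7: preds {b3,b4}: {b0,b1,b3} ∩ {b0,b1,b3,b4} = {b0,b1,b3}; idom=b3
  b8: preds {b4,b5}: {b0,b1,b3,b4} ∩ {b0,b1,b5} = {b0,b1}; idom=b1

idom(b3) = b1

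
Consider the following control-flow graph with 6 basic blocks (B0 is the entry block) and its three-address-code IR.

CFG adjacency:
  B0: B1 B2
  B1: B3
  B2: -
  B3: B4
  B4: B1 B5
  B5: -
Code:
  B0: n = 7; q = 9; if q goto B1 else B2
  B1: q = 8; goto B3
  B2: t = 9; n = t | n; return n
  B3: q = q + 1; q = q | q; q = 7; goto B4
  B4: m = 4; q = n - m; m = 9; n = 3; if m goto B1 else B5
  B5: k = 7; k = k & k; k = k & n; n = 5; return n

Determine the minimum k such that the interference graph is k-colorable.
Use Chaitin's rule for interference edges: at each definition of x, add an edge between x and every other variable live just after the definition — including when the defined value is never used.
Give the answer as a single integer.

Answer: 2

Derivation:
Block summaries:
  B0 def {n,q} use ∅
  B1 def {q} use ∅
  B2 def {n,t} use {n}
  B3 def {q} use {q}
  B4 def {m,n,q} use {n}
  B5 def {k,n} use {n}

Backward fixpoint:
  B0: in=∅ out={n}
  B1: in={n} out={n,q}
  B2: in={n} out=∅
  B3: in={n,q} out={n}
  B4: in={n} out={n}
  B5: in={n} out=∅

Conflict graph:
  k↔{n}
  m↔{n}
  n↔{k,m,q,t}
  q↔{n}
  t↔{n}

Chromatic number:
  clique {k,n} ⇒ need ≥ 2
  assign k→R1 m→R1 n→R0 q→R1 t→R1 — no edge inside a register ⇒ χ ≤ 2
  χ = 2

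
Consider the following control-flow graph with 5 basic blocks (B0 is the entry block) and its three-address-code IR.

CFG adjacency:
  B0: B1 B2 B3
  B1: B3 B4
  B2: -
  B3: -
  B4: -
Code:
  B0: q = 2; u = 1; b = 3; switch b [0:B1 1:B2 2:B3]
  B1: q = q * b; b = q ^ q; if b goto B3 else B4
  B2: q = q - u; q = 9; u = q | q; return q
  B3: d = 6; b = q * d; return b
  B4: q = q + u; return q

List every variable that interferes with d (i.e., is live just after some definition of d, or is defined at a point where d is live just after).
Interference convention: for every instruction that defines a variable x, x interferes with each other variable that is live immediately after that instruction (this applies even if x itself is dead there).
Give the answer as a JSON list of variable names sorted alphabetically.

Answer: ["q"]

Working:
Per-block:
  B0 def {b,q,u} use ∅
  B1 def {b,q} use {b,q}
  B2 def {q,u} use {q,u}
  B3 def {b,d} use {q}
  B4 def {q} use {q,u}

Backward fixpoint:
  B0: in=∅ out={b,q,u}
  B1: in={b,q,u} out={q,u}
  B2: in={q,u} out=∅
  B3: in={q} out=∅
  B4: in={q,u} out=∅

Conflict graph:
  b: {q,u}
  d: {q}
  q: {b,d,u}
  u: {b,q}

N(d) = ["q"]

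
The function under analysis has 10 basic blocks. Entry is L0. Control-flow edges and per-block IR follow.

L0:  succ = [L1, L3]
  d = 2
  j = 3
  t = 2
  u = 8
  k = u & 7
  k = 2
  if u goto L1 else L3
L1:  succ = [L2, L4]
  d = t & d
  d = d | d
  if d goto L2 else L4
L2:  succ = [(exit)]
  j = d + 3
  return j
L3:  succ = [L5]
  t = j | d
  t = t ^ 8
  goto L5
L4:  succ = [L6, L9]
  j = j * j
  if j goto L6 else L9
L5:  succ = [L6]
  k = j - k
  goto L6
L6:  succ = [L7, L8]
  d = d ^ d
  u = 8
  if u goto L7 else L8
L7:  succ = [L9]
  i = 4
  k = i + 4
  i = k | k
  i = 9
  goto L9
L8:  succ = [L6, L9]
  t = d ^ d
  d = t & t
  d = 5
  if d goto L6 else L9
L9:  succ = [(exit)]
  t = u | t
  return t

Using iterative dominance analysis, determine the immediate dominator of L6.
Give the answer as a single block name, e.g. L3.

Answer: L0

Working:
idom tree: L1←L0 L2←L1 L3←L0 L4←L1 L5←L3 L6←L0 L7←L6 L8←L6 L9←L0
Join-block Dom:
  L6: preds {L4,L5,L8}: {L0,L1,L4} ∩ {L0,L3,L5} ∩ {L0,L6,L8} = {L0}; idom=L0
  L9: preds {L4,L7,L8}: {L0,L1,L4} ∩ {L0,L6,L7} ∩ {L0,L6,L8} = {L0}; idom=L0

idom(L6) = L0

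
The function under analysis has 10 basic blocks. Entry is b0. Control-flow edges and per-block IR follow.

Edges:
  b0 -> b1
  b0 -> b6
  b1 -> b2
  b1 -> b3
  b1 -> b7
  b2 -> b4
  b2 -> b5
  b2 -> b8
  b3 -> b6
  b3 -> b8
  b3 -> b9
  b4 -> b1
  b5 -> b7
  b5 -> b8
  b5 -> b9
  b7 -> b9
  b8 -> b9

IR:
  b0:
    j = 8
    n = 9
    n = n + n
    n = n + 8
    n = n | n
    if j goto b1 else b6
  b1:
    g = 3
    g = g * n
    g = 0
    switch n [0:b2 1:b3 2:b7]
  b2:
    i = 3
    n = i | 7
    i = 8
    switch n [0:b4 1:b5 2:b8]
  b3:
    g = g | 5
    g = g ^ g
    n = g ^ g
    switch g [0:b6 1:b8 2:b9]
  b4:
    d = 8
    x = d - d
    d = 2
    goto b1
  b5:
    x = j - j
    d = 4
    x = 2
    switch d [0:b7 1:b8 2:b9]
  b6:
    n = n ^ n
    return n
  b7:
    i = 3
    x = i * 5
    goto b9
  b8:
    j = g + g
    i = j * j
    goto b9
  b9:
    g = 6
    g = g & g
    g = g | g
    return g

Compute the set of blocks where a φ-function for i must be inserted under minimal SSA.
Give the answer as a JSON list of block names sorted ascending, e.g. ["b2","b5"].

Answer: ["b1", "b6", "b7", "b8", "b9"]

Working:
idom tree: b1←b0 b2←b1 b3←b1 b4←b2 b5←b2 b6←b0 b7←b1 b8←b1 b9←b1
Join-block Dom:
  b1: preds {b0,b4}: {b0} ∩ {b0,b1,b2,b4} = {b0}; idom=b0
  b6: preds {b0,b3}: {b0} ∩ {b0,b1,b3} = {b0}; idom=b0
  b7: preds {b1,b5}: {b0,b1} ∩ {b0,b1,b2,b5} = {b0,b1}; idom=b1
  b8: preds {b2,b3,b5}: {b0,b1,b2} ∩ {b0,b1,b3} ∩ {b0,b1,b2,b5} = {b0,b1}; idom=b1
  b9: preds {b3,b5,b7,b8}: {b0,b1,b3} ∩ {b0,b1,b2,b5} ∩ {b0,b1,b7} ∩ {b0,b1,b8} = {b0,b1}; idom=b1

DF derivation:
  b1←b0: walk · to b0
  b1←b4: walk b4→b2→b1 to b0
  b6←b0: walk · to b0
  b6←b3: walk b3→b1 to b0
  b7←b1: walk · to b1
  b7←b5: walk b5→b2 to b1
  b8←b2: walk b2 to b1
  b8←b3: walk b3 to b1
  b8←b5: walk b5→b2 to b1
  b9←b3: walk b3 to b1
  b9←b5: walk b5→b2 to b1
  b9←b7: walk b7 to b1
  b9←b8: walk b8 to b1
  b0: DF=∅
  b1: DF={b1,b6}
  b2: DF={b1,b7,b8,b9}
  b3: DF={b6,b8,b9}
  b4: DF={b1}
  b5: DF={b7,b8,b9}
  b6: DF=∅
  b7: DF={b9}
  b8: DF={b9}
  b9: DF=∅

φ for i: defs {b2,b7,b8}
  DF⁺ = {b1,b6,b7,b8,b9}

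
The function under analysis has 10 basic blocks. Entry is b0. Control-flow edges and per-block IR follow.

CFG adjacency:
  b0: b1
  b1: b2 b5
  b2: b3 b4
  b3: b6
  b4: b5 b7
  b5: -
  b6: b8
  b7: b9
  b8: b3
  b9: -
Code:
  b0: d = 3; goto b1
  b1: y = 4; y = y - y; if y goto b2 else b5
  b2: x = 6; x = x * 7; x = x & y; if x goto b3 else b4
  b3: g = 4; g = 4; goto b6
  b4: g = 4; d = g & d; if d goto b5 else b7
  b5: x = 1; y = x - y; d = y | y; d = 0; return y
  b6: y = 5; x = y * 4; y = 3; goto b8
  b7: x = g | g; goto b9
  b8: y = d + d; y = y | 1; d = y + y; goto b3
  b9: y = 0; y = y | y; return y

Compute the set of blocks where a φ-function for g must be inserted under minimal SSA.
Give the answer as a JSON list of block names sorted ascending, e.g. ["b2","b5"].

Answer: ["b3", "b5"]

Working:
idom tree: b1←b0 b2←b1 b3←b2 b4←b2 b5←b1 b6←b3 b7←b4 b8←b6 b9←b7
Dom at joins:
  b3: preds {b2,b8}: {b0,b1,b2} ∩ {b0,b1,b2,b3,b6,b8} = {b0,b1,b2}; idom=b2
  b5: preds {b1,b4}: {b0,b1} ∩ {b0,b1,b2,b4} = {b0,b1}; idom=b1

DF walk-up:
  join b3 pred b2: · stop@b2
  join b3 pred b8: b8→b6→b3 stop@b2
  join b5 pred b1: · stop@b1
  join b5 pred b4: b4→b2 stop@b1
  b0 → ∅
  b1 → ∅
  b2 → {b5}
  b3 → {b3}
  b4 → {b5}
  b5 → ∅
  b6 → {b3}
  b7 → ∅
  b8 → {b3}
  b9 → ∅

φ for g: defs {b3,b4}
  DF⁺ = {b3,b5}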